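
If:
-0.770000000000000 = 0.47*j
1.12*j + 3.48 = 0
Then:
No Solution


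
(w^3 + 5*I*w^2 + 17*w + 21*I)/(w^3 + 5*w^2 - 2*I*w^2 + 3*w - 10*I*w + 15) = (w + 7*I)/(w + 5)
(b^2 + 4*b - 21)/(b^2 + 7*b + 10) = (b^2 + 4*b - 21)/(b^2 + 7*b + 10)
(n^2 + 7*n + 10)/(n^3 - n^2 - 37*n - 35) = (n + 2)/(n^2 - 6*n - 7)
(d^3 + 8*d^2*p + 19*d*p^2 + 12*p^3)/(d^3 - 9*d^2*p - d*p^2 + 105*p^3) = (d^2 + 5*d*p + 4*p^2)/(d^2 - 12*d*p + 35*p^2)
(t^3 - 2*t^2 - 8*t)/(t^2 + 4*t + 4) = t*(t - 4)/(t + 2)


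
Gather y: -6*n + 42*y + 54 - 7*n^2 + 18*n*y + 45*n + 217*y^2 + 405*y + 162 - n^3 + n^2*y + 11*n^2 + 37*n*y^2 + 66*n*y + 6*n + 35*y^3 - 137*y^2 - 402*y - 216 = -n^3 + 4*n^2 + 45*n + 35*y^3 + y^2*(37*n + 80) + y*(n^2 + 84*n + 45)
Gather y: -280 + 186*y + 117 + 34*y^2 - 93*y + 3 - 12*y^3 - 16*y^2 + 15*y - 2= -12*y^3 + 18*y^2 + 108*y - 162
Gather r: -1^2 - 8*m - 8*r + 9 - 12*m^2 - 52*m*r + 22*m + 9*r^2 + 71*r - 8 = -12*m^2 + 14*m + 9*r^2 + r*(63 - 52*m)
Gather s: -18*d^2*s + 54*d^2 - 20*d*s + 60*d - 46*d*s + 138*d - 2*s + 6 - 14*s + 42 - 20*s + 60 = 54*d^2 + 198*d + s*(-18*d^2 - 66*d - 36) + 108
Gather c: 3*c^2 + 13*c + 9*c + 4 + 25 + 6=3*c^2 + 22*c + 35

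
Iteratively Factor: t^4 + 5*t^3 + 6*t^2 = (t)*(t^3 + 5*t^2 + 6*t) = t*(t + 2)*(t^2 + 3*t) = t^2*(t + 2)*(t + 3)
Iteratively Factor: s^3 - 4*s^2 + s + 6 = (s - 3)*(s^2 - s - 2) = (s - 3)*(s - 2)*(s + 1)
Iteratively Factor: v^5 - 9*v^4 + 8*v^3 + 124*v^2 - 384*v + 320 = (v - 4)*(v^4 - 5*v^3 - 12*v^2 + 76*v - 80) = (v - 4)*(v - 2)*(v^3 - 3*v^2 - 18*v + 40) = (v - 4)*(v - 2)^2*(v^2 - v - 20) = (v - 4)*(v - 2)^2*(v + 4)*(v - 5)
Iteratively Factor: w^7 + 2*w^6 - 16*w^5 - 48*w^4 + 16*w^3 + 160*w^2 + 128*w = (w - 2)*(w^6 + 4*w^5 - 8*w^4 - 64*w^3 - 112*w^2 - 64*w) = (w - 4)*(w - 2)*(w^5 + 8*w^4 + 24*w^3 + 32*w^2 + 16*w) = (w - 4)*(w - 2)*(w + 2)*(w^4 + 6*w^3 + 12*w^2 + 8*w) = (w - 4)*(w - 2)*(w + 2)^2*(w^3 + 4*w^2 + 4*w) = (w - 4)*(w - 2)*(w + 2)^3*(w^2 + 2*w) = (w - 4)*(w - 2)*(w + 2)^4*(w)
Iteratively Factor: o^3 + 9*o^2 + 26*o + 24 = (o + 2)*(o^2 + 7*o + 12) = (o + 2)*(o + 3)*(o + 4)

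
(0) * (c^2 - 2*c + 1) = 0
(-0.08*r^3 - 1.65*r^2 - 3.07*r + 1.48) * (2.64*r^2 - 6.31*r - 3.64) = -0.2112*r^5 - 3.8512*r^4 + 2.5979*r^3 + 29.2849*r^2 + 1.836*r - 5.3872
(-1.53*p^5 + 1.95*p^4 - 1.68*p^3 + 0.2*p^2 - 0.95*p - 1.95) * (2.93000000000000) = -4.4829*p^5 + 5.7135*p^4 - 4.9224*p^3 + 0.586*p^2 - 2.7835*p - 5.7135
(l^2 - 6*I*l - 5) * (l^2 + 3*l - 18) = l^4 + 3*l^3 - 6*I*l^3 - 23*l^2 - 18*I*l^2 - 15*l + 108*I*l + 90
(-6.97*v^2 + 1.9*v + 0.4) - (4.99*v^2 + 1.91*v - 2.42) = -11.96*v^2 - 0.01*v + 2.82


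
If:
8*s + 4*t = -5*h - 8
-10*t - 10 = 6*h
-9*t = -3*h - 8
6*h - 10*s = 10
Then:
No Solution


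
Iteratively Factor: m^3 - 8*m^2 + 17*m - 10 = (m - 5)*(m^2 - 3*m + 2) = (m - 5)*(m - 2)*(m - 1)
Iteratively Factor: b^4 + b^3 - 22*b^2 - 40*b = (b)*(b^3 + b^2 - 22*b - 40) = b*(b + 2)*(b^2 - b - 20) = b*(b + 2)*(b + 4)*(b - 5)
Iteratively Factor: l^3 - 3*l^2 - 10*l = (l)*(l^2 - 3*l - 10) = l*(l - 5)*(l + 2)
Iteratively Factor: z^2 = (z)*(z)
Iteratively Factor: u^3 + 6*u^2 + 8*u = (u + 4)*(u^2 + 2*u) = (u + 2)*(u + 4)*(u)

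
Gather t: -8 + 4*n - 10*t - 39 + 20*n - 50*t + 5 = 24*n - 60*t - 42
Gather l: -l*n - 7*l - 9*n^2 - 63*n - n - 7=l*(-n - 7) - 9*n^2 - 64*n - 7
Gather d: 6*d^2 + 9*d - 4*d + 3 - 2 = 6*d^2 + 5*d + 1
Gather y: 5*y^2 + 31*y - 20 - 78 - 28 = 5*y^2 + 31*y - 126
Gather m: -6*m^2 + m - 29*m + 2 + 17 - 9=-6*m^2 - 28*m + 10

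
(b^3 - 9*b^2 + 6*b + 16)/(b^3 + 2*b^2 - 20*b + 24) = (b^2 - 7*b - 8)/(b^2 + 4*b - 12)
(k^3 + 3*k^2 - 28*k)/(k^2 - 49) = k*(k - 4)/(k - 7)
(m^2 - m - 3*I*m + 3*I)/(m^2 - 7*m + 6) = (m - 3*I)/(m - 6)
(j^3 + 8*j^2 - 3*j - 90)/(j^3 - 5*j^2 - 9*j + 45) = (j^2 + 11*j + 30)/(j^2 - 2*j - 15)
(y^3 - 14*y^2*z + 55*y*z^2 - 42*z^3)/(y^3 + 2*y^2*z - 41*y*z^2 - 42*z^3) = (y^2 - 8*y*z + 7*z^2)/(y^2 + 8*y*z + 7*z^2)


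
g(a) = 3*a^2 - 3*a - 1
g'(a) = 6*a - 3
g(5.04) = 60.08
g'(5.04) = 27.24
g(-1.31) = 8.08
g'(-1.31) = -10.86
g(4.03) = 35.63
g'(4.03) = 21.18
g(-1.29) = 7.86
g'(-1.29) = -10.74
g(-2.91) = 33.13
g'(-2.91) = -20.46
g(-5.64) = 111.35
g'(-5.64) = -36.84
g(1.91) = 4.21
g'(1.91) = 8.46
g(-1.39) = 8.97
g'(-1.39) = -11.34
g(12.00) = 395.00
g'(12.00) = 69.00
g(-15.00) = 719.00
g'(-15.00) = -93.00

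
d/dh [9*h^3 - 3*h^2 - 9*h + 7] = 27*h^2 - 6*h - 9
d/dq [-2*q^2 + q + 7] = 1 - 4*q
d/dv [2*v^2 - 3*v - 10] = 4*v - 3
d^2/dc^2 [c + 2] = 0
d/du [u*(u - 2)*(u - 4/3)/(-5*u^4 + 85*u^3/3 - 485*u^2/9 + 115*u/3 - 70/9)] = 3*(27*u^4 - 72*u^3 + 39*u^2 + 42*u - 28)/(5*(81*u^6 - 594*u^5 + 1647*u^4 - 2172*u^3 + 1423*u^2 - 434*u + 49))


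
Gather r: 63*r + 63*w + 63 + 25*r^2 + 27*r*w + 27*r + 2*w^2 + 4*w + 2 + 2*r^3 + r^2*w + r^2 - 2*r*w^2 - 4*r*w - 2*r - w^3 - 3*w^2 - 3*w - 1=2*r^3 + r^2*(w + 26) + r*(-2*w^2 + 23*w + 88) - w^3 - w^2 + 64*w + 64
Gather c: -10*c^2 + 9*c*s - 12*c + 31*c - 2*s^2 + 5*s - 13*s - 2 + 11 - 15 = -10*c^2 + c*(9*s + 19) - 2*s^2 - 8*s - 6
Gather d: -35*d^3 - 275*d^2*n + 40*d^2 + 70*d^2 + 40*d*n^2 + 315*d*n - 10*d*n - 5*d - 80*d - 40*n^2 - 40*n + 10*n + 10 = -35*d^3 + d^2*(110 - 275*n) + d*(40*n^2 + 305*n - 85) - 40*n^2 - 30*n + 10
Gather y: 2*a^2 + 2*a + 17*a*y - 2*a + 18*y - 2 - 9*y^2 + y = 2*a^2 - 9*y^2 + y*(17*a + 19) - 2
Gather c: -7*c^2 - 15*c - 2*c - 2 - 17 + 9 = -7*c^2 - 17*c - 10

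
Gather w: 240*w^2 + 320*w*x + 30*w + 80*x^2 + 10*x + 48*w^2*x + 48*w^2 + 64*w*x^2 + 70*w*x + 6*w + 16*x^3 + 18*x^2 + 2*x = w^2*(48*x + 288) + w*(64*x^2 + 390*x + 36) + 16*x^3 + 98*x^2 + 12*x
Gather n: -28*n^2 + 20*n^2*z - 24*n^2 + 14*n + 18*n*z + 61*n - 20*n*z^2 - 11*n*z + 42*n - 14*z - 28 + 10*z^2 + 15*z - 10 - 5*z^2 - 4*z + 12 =n^2*(20*z - 52) + n*(-20*z^2 + 7*z + 117) + 5*z^2 - 3*z - 26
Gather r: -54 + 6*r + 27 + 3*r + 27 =9*r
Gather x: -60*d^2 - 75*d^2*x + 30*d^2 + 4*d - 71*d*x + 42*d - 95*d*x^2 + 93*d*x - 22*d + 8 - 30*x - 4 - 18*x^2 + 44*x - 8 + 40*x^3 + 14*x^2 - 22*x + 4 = -30*d^2 + 24*d + 40*x^3 + x^2*(-95*d - 4) + x*(-75*d^2 + 22*d - 8)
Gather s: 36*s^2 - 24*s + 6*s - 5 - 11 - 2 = 36*s^2 - 18*s - 18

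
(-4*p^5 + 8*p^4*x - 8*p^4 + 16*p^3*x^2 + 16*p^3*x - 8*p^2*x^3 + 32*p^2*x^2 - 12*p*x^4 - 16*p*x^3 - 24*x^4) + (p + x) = -4*p^5 + 8*p^4*x - 8*p^4 + 16*p^3*x^2 + 16*p^3*x - 8*p^2*x^3 + 32*p^2*x^2 - 12*p*x^4 - 16*p*x^3 + p - 24*x^4 + x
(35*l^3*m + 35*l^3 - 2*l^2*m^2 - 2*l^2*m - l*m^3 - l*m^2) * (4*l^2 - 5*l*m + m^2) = 140*l^5*m + 140*l^5 - 183*l^4*m^2 - 183*l^4*m + 41*l^3*m^3 + 41*l^3*m^2 + 3*l^2*m^4 + 3*l^2*m^3 - l*m^5 - l*m^4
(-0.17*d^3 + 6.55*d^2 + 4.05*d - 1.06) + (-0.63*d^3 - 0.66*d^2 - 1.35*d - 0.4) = -0.8*d^3 + 5.89*d^2 + 2.7*d - 1.46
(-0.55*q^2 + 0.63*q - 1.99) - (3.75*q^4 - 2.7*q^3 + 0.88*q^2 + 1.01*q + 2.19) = -3.75*q^4 + 2.7*q^3 - 1.43*q^2 - 0.38*q - 4.18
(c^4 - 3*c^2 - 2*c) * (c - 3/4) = c^5 - 3*c^4/4 - 3*c^3 + c^2/4 + 3*c/2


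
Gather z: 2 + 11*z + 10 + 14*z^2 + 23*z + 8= 14*z^2 + 34*z + 20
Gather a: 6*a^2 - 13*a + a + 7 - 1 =6*a^2 - 12*a + 6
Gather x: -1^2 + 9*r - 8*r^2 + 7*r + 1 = -8*r^2 + 16*r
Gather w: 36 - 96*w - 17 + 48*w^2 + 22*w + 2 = 48*w^2 - 74*w + 21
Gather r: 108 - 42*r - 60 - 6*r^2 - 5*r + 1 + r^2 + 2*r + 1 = -5*r^2 - 45*r + 50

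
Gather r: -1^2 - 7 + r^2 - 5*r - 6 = r^2 - 5*r - 14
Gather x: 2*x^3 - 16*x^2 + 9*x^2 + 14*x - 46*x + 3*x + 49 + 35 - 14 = 2*x^3 - 7*x^2 - 29*x + 70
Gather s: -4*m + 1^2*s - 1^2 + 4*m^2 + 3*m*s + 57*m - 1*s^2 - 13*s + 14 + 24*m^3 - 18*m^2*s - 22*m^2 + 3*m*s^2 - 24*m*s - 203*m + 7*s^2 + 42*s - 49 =24*m^3 - 18*m^2 - 150*m + s^2*(3*m + 6) + s*(-18*m^2 - 21*m + 30) - 36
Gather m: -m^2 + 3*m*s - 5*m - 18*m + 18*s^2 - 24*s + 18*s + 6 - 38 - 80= -m^2 + m*(3*s - 23) + 18*s^2 - 6*s - 112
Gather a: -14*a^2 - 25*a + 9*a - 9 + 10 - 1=-14*a^2 - 16*a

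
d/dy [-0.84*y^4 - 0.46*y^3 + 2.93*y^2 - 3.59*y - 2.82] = -3.36*y^3 - 1.38*y^2 + 5.86*y - 3.59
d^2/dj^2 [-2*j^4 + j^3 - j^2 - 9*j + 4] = -24*j^2 + 6*j - 2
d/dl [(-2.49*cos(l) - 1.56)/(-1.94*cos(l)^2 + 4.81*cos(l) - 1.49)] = (4.8306*cos(l)^2 + 6.0528*cos(l) - 11.2137)*sin(l)/(3.7636*cos(l)^4 - 18.6628*cos(l)^3 + 28.9173*cos(l)^2 - 14.3338*cos(l) + 2.2201)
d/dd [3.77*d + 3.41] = 3.77000000000000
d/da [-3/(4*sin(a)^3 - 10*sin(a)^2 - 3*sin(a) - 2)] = -(30*sin(2*a) + 9*cos(3*a))/(sin(3*a) - 5*cos(2*a) + 7)^2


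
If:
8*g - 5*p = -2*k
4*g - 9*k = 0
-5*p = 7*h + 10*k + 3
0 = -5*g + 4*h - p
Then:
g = -108/907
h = -183/907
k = -48/907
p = -192/907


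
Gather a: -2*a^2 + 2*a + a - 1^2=-2*a^2 + 3*a - 1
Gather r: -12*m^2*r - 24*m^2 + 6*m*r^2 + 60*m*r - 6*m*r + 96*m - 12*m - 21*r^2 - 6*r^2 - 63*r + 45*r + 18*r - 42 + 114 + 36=-24*m^2 + 84*m + r^2*(6*m - 27) + r*(-12*m^2 + 54*m) + 108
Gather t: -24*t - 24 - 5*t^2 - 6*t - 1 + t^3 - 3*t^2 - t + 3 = t^3 - 8*t^2 - 31*t - 22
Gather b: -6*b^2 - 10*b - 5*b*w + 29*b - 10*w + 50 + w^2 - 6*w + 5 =-6*b^2 + b*(19 - 5*w) + w^2 - 16*w + 55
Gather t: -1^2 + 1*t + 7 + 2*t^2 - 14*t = 2*t^2 - 13*t + 6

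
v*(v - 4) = v^2 - 4*v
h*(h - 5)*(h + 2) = h^3 - 3*h^2 - 10*h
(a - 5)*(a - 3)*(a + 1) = a^3 - 7*a^2 + 7*a + 15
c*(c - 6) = c^2 - 6*c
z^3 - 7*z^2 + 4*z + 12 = (z - 6)*(z - 2)*(z + 1)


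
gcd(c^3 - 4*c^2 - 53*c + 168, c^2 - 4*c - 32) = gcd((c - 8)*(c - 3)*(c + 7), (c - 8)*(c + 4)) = c - 8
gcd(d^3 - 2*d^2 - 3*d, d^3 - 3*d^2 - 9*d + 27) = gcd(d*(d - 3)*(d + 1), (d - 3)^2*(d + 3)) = d - 3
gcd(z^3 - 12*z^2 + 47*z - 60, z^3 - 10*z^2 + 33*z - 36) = z^2 - 7*z + 12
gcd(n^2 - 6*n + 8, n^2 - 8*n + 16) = n - 4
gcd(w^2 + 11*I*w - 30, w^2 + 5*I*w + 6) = w + 6*I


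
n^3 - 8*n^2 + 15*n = n*(n - 5)*(n - 3)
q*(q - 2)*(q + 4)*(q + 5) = q^4 + 7*q^3 + 2*q^2 - 40*q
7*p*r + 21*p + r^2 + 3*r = (7*p + r)*(r + 3)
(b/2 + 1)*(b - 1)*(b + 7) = b^3/2 + 4*b^2 + 5*b/2 - 7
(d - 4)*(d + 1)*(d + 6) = d^3 + 3*d^2 - 22*d - 24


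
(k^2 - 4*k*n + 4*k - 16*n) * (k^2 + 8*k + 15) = k^4 - 4*k^3*n + 12*k^3 - 48*k^2*n + 47*k^2 - 188*k*n + 60*k - 240*n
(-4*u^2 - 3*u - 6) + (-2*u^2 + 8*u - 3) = -6*u^2 + 5*u - 9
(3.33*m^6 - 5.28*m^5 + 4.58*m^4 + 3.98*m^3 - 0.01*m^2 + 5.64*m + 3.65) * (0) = 0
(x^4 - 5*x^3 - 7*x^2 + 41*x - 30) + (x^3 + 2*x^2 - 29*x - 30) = x^4 - 4*x^3 - 5*x^2 + 12*x - 60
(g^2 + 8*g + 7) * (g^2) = g^4 + 8*g^3 + 7*g^2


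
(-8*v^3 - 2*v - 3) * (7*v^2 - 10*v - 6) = -56*v^5 + 80*v^4 + 34*v^3 - v^2 + 42*v + 18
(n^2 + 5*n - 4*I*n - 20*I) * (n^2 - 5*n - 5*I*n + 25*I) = n^4 - 9*I*n^3 - 45*n^2 + 225*I*n + 500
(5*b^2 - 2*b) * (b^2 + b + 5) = 5*b^4 + 3*b^3 + 23*b^2 - 10*b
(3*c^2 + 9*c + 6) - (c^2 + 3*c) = 2*c^2 + 6*c + 6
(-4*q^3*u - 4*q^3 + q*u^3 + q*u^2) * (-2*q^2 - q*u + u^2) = 8*q^5*u + 8*q^5 + 4*q^4*u^2 + 4*q^4*u - 6*q^3*u^3 - 6*q^3*u^2 - q^2*u^4 - q^2*u^3 + q*u^5 + q*u^4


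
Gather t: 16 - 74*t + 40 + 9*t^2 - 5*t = 9*t^2 - 79*t + 56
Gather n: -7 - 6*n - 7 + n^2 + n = n^2 - 5*n - 14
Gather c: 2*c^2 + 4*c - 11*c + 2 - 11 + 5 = 2*c^2 - 7*c - 4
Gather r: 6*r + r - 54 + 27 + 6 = 7*r - 21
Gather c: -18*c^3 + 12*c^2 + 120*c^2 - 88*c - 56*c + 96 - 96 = -18*c^3 + 132*c^2 - 144*c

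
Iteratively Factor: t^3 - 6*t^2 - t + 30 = (t - 3)*(t^2 - 3*t - 10) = (t - 3)*(t + 2)*(t - 5)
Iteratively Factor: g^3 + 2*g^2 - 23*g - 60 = (g + 4)*(g^2 - 2*g - 15) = (g - 5)*(g + 4)*(g + 3)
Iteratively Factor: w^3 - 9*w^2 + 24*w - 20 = (w - 5)*(w^2 - 4*w + 4) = (w - 5)*(w - 2)*(w - 2)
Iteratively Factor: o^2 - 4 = (o + 2)*(o - 2)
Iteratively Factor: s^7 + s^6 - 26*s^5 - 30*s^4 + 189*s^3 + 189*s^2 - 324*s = (s - 3)*(s^6 + 4*s^5 - 14*s^4 - 72*s^3 - 27*s^2 + 108*s) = s*(s - 3)*(s^5 + 4*s^4 - 14*s^3 - 72*s^2 - 27*s + 108) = s*(s - 3)*(s + 3)*(s^4 + s^3 - 17*s^2 - 21*s + 36) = s*(s - 3)*(s + 3)^2*(s^3 - 2*s^2 - 11*s + 12) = s*(s - 3)*(s - 1)*(s + 3)^2*(s^2 - s - 12) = s*(s - 3)*(s - 1)*(s + 3)^3*(s - 4)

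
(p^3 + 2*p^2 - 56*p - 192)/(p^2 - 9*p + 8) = (p^2 + 10*p + 24)/(p - 1)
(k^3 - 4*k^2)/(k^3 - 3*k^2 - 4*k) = k/(k + 1)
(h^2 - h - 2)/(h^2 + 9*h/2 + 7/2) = 2*(h - 2)/(2*h + 7)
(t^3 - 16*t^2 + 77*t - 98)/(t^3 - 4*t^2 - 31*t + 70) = (t - 7)/(t + 5)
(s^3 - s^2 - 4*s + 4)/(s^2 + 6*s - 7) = (s^2 - 4)/(s + 7)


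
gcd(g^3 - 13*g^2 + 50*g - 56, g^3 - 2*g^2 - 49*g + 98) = g^2 - 9*g + 14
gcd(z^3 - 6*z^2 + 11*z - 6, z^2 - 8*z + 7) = z - 1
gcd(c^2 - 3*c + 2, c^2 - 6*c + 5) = c - 1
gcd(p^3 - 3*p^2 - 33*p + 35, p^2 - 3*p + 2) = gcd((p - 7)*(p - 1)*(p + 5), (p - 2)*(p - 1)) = p - 1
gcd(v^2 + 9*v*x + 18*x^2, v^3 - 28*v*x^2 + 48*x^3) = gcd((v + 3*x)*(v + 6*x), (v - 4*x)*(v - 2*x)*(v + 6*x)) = v + 6*x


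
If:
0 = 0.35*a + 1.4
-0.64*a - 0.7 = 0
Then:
No Solution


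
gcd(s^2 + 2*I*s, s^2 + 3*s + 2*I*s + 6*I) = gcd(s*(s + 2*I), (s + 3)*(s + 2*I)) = s + 2*I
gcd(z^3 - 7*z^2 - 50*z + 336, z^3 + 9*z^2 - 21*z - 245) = z + 7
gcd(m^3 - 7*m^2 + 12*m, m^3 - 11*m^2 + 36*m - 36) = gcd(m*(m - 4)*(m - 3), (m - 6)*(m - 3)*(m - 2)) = m - 3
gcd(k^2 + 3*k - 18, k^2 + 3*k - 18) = k^2 + 3*k - 18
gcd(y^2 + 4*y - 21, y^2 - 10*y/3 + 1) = y - 3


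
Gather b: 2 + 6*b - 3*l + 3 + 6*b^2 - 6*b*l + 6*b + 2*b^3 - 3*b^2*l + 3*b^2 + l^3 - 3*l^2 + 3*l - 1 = 2*b^3 + b^2*(9 - 3*l) + b*(12 - 6*l) + l^3 - 3*l^2 + 4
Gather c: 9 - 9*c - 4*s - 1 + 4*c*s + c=c*(4*s - 8) - 4*s + 8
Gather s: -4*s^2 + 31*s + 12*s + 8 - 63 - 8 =-4*s^2 + 43*s - 63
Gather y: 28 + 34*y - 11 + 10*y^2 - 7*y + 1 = 10*y^2 + 27*y + 18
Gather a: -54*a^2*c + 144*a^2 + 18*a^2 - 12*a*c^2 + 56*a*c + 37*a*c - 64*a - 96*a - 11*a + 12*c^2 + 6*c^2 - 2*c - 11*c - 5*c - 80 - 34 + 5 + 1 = a^2*(162 - 54*c) + a*(-12*c^2 + 93*c - 171) + 18*c^2 - 18*c - 108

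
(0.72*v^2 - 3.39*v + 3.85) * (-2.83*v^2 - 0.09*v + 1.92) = -2.0376*v^4 + 9.5289*v^3 - 9.208*v^2 - 6.8553*v + 7.392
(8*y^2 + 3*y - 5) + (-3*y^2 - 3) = 5*y^2 + 3*y - 8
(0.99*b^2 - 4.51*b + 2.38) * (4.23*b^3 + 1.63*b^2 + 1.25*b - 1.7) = 4.1877*b^5 - 17.4636*b^4 + 3.9536*b^3 - 3.4411*b^2 + 10.642*b - 4.046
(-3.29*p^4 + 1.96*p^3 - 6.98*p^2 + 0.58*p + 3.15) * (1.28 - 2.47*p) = 8.1263*p^5 - 9.0524*p^4 + 19.7494*p^3 - 10.367*p^2 - 7.0381*p + 4.032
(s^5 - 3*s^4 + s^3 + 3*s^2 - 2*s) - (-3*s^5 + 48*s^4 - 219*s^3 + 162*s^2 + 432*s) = 4*s^5 - 51*s^4 + 220*s^3 - 159*s^2 - 434*s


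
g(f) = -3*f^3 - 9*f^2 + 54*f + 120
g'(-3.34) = 13.72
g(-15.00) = 7410.00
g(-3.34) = -48.98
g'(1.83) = -9.08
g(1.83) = 170.29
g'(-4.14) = -25.74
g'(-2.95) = 28.78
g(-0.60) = 85.01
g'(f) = -9*f^2 - 18*f + 54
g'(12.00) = -1458.00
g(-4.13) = -45.20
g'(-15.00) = -1701.00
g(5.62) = -393.29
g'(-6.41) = -200.41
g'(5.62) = -331.42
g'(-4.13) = -25.17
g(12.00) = -5712.00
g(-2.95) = -40.61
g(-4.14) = -44.94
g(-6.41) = 194.19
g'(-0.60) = 61.56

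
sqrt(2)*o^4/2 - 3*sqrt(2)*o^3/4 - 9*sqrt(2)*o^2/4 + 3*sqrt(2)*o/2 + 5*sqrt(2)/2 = (o - 5/2)*(o - sqrt(2))*(o + sqrt(2))*(sqrt(2)*o/2 + sqrt(2)/2)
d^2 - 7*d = d*(d - 7)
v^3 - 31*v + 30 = (v - 5)*(v - 1)*(v + 6)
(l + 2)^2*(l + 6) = l^3 + 10*l^2 + 28*l + 24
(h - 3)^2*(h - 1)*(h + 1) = h^4 - 6*h^3 + 8*h^2 + 6*h - 9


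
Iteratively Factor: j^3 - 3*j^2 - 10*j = (j)*(j^2 - 3*j - 10) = j*(j - 5)*(j + 2)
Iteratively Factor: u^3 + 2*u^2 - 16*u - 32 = (u + 2)*(u^2 - 16) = (u - 4)*(u + 2)*(u + 4)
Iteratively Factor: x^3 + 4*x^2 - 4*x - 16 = (x + 2)*(x^2 + 2*x - 8) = (x - 2)*(x + 2)*(x + 4)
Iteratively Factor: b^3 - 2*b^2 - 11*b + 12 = (b - 1)*(b^2 - b - 12) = (b - 1)*(b + 3)*(b - 4)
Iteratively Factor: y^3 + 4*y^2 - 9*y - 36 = (y + 3)*(y^2 + y - 12) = (y + 3)*(y + 4)*(y - 3)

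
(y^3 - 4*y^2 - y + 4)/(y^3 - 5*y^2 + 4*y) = (y + 1)/y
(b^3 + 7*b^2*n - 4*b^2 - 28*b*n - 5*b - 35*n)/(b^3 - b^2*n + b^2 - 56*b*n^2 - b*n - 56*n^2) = (b - 5)/(b - 8*n)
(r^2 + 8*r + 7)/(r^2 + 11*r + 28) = (r + 1)/(r + 4)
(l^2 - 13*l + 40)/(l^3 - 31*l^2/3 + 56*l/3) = 3*(l - 5)/(l*(3*l - 7))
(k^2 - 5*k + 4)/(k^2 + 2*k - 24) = (k - 1)/(k + 6)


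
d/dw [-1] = 0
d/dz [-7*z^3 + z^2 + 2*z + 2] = -21*z^2 + 2*z + 2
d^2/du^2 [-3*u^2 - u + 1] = -6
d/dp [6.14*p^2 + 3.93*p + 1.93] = 12.28*p + 3.93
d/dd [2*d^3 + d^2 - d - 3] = 6*d^2 + 2*d - 1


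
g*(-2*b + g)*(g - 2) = -2*b*g^2 + 4*b*g + g^3 - 2*g^2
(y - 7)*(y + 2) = y^2 - 5*y - 14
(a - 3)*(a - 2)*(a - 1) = a^3 - 6*a^2 + 11*a - 6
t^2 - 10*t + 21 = (t - 7)*(t - 3)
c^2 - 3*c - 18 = (c - 6)*(c + 3)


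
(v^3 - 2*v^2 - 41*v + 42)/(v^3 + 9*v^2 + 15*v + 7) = (v^3 - 2*v^2 - 41*v + 42)/(v^3 + 9*v^2 + 15*v + 7)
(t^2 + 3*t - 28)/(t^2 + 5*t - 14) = (t - 4)/(t - 2)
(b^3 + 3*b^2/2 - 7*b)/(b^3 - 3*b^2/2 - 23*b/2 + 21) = b/(b - 3)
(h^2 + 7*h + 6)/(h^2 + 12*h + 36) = (h + 1)/(h + 6)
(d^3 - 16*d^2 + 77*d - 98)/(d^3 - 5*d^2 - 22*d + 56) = (d - 7)/(d + 4)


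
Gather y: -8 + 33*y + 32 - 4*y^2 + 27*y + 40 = -4*y^2 + 60*y + 64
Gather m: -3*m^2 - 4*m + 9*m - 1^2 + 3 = -3*m^2 + 5*m + 2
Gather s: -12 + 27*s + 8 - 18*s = 9*s - 4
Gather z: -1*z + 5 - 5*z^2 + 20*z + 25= -5*z^2 + 19*z + 30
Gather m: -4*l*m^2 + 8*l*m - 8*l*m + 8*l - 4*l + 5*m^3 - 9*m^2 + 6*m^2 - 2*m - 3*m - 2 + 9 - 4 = 4*l + 5*m^3 + m^2*(-4*l - 3) - 5*m + 3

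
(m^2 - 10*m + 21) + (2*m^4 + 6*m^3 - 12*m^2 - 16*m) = 2*m^4 + 6*m^3 - 11*m^2 - 26*m + 21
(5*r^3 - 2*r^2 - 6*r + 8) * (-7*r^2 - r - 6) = -35*r^5 + 9*r^4 + 14*r^3 - 38*r^2 + 28*r - 48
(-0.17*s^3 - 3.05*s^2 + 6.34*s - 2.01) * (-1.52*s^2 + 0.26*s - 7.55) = 0.2584*s^5 + 4.5918*s^4 - 9.1463*s^3 + 27.7311*s^2 - 48.3896*s + 15.1755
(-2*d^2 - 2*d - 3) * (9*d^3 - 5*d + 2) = -18*d^5 - 18*d^4 - 17*d^3 + 6*d^2 + 11*d - 6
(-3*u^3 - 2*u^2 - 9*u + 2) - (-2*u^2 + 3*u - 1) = -3*u^3 - 12*u + 3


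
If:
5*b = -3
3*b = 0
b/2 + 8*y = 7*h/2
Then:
No Solution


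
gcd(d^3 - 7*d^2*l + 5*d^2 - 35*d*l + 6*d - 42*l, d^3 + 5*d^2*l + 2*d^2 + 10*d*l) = d + 2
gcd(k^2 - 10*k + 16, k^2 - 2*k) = k - 2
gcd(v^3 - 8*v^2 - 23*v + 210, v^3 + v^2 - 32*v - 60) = v^2 - v - 30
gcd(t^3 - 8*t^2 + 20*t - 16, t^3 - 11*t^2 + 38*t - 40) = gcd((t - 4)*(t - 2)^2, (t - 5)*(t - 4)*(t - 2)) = t^2 - 6*t + 8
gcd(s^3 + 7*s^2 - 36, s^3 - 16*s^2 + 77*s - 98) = s - 2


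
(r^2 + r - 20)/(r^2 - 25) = (r - 4)/(r - 5)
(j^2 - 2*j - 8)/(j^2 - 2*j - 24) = (-j^2 + 2*j + 8)/(-j^2 + 2*j + 24)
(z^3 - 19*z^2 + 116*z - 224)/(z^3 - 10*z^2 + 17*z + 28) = (z - 8)/(z + 1)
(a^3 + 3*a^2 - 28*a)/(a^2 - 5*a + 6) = a*(a^2 + 3*a - 28)/(a^2 - 5*a + 6)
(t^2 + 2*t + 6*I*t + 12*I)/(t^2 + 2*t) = (t + 6*I)/t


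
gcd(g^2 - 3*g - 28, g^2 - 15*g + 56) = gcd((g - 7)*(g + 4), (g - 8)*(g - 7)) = g - 7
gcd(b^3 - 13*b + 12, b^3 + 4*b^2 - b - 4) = b^2 + 3*b - 4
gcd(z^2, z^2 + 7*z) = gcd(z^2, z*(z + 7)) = z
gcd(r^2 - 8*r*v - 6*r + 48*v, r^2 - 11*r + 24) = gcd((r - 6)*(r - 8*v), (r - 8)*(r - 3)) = 1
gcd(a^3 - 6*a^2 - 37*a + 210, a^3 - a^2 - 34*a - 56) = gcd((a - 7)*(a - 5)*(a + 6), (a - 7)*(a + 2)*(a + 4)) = a - 7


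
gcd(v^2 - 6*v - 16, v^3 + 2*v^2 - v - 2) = v + 2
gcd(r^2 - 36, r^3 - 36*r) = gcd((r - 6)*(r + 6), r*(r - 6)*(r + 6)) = r^2 - 36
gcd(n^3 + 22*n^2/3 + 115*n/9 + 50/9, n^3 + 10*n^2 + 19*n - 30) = n + 5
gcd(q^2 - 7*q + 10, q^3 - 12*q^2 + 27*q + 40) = q - 5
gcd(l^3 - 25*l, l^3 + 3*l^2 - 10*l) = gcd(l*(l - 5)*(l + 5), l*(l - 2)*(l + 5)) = l^2 + 5*l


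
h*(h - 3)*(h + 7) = h^3 + 4*h^2 - 21*h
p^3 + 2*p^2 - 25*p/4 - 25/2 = (p - 5/2)*(p + 2)*(p + 5/2)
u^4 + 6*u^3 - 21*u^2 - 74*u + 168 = (u - 3)*(u - 2)*(u + 4)*(u + 7)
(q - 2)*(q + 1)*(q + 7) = q^3 + 6*q^2 - 9*q - 14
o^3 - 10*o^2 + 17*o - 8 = (o - 8)*(o - 1)^2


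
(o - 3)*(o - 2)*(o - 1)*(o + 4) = o^4 - 2*o^3 - 13*o^2 + 38*o - 24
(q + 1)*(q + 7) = q^2 + 8*q + 7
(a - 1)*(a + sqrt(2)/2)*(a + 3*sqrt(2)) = a^3 - a^2 + 7*sqrt(2)*a^2/2 - 7*sqrt(2)*a/2 + 3*a - 3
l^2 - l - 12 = (l - 4)*(l + 3)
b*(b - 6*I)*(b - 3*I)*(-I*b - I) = -I*b^4 - 9*b^3 - I*b^3 - 9*b^2 + 18*I*b^2 + 18*I*b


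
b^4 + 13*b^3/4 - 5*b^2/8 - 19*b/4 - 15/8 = (b - 5/4)*(b + 1/2)*(b + 1)*(b + 3)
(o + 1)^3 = o^3 + 3*o^2 + 3*o + 1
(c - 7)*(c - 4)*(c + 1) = c^3 - 10*c^2 + 17*c + 28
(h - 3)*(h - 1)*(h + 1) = h^3 - 3*h^2 - h + 3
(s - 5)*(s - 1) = s^2 - 6*s + 5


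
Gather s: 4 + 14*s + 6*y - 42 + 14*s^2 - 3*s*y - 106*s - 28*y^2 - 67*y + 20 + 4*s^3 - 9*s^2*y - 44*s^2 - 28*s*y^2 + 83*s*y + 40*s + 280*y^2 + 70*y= 4*s^3 + s^2*(-9*y - 30) + s*(-28*y^2 + 80*y - 52) + 252*y^2 + 9*y - 18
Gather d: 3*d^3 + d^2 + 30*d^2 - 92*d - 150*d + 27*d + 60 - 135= 3*d^3 + 31*d^2 - 215*d - 75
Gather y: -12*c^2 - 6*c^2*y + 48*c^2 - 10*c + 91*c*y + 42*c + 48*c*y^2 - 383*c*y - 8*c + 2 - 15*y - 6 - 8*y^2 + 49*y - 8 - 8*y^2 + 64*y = 36*c^2 + 24*c + y^2*(48*c - 16) + y*(-6*c^2 - 292*c + 98) - 12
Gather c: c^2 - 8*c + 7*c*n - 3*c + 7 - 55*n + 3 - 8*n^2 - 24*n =c^2 + c*(7*n - 11) - 8*n^2 - 79*n + 10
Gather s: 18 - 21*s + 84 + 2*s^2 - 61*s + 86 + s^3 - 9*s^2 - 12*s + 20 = s^3 - 7*s^2 - 94*s + 208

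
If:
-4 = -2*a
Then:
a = 2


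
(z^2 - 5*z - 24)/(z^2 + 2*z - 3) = (z - 8)/(z - 1)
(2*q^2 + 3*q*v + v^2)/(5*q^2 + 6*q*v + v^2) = (2*q + v)/(5*q + v)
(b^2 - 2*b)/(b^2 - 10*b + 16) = b/(b - 8)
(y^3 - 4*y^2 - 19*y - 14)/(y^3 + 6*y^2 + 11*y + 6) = (y - 7)/(y + 3)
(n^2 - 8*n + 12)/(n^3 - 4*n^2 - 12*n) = (n - 2)/(n*(n + 2))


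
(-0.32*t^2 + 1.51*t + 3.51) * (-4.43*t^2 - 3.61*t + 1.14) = 1.4176*t^4 - 5.5341*t^3 - 21.3652*t^2 - 10.9497*t + 4.0014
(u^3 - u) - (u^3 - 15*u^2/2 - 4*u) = 15*u^2/2 + 3*u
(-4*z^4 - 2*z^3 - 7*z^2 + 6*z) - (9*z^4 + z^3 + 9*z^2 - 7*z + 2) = -13*z^4 - 3*z^3 - 16*z^2 + 13*z - 2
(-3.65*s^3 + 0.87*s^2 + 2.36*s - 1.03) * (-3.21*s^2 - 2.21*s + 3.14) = 11.7165*s^5 + 5.2738*s^4 - 20.9593*s^3 + 0.822500000000001*s^2 + 9.6867*s - 3.2342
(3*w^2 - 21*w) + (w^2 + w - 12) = 4*w^2 - 20*w - 12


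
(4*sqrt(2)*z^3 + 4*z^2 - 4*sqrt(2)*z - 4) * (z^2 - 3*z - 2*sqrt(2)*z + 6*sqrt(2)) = 4*sqrt(2)*z^5 - 12*sqrt(2)*z^4 - 12*z^4 - 12*sqrt(2)*z^3 + 36*z^3 + 12*z^2 + 36*sqrt(2)*z^2 - 36*z + 8*sqrt(2)*z - 24*sqrt(2)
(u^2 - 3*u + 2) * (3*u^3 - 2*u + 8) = 3*u^5 - 9*u^4 + 4*u^3 + 14*u^2 - 28*u + 16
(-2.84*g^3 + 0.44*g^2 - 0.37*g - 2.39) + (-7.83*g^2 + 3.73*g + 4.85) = -2.84*g^3 - 7.39*g^2 + 3.36*g + 2.46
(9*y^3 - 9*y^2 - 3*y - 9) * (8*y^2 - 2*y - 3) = 72*y^5 - 90*y^4 - 33*y^3 - 39*y^2 + 27*y + 27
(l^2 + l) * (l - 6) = l^3 - 5*l^2 - 6*l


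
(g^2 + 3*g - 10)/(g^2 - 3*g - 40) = (g - 2)/(g - 8)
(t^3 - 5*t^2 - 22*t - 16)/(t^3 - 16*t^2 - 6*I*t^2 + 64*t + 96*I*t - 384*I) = (t^2 + 3*t + 2)/(t^2 + t*(-8 - 6*I) + 48*I)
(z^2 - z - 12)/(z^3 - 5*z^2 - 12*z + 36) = (z - 4)/(z^2 - 8*z + 12)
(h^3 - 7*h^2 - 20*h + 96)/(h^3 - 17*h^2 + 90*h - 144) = (h + 4)/(h - 6)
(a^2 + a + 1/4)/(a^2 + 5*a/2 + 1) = (a + 1/2)/(a + 2)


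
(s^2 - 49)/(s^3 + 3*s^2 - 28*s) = (s - 7)/(s*(s - 4))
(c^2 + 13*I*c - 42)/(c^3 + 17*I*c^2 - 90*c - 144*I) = (c + 7*I)/(c^2 + 11*I*c - 24)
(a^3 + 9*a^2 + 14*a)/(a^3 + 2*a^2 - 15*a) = (a^2 + 9*a + 14)/(a^2 + 2*a - 15)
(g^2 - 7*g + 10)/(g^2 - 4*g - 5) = (g - 2)/(g + 1)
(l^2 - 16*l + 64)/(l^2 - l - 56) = (l - 8)/(l + 7)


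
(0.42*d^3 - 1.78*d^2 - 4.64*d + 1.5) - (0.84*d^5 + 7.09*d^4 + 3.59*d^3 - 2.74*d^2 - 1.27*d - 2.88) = -0.84*d^5 - 7.09*d^4 - 3.17*d^3 + 0.96*d^2 - 3.37*d + 4.38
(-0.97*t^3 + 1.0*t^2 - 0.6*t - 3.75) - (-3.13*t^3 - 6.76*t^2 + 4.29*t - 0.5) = 2.16*t^3 + 7.76*t^2 - 4.89*t - 3.25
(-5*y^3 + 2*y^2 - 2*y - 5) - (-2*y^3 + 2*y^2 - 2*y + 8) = -3*y^3 - 13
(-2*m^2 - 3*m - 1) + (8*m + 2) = -2*m^2 + 5*m + 1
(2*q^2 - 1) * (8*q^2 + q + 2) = 16*q^4 + 2*q^3 - 4*q^2 - q - 2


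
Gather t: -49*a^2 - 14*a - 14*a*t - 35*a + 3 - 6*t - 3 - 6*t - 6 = -49*a^2 - 49*a + t*(-14*a - 12) - 6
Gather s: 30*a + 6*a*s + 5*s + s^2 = 30*a + s^2 + s*(6*a + 5)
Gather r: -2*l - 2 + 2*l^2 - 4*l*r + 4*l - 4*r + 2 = 2*l^2 + 2*l + r*(-4*l - 4)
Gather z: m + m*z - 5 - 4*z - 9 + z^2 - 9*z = m + z^2 + z*(m - 13) - 14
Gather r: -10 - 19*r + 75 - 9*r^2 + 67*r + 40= -9*r^2 + 48*r + 105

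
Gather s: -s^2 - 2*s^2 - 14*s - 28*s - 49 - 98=-3*s^2 - 42*s - 147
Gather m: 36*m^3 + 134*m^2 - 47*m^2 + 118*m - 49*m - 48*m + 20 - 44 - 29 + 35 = 36*m^3 + 87*m^2 + 21*m - 18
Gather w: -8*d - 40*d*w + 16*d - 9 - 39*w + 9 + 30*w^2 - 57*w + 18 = 8*d + 30*w^2 + w*(-40*d - 96) + 18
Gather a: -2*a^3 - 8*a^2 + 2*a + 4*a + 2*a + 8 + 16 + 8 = -2*a^3 - 8*a^2 + 8*a + 32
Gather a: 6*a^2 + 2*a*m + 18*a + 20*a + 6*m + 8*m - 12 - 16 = 6*a^2 + a*(2*m + 38) + 14*m - 28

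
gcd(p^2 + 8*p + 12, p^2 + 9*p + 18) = p + 6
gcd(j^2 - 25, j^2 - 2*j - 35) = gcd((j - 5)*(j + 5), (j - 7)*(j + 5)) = j + 5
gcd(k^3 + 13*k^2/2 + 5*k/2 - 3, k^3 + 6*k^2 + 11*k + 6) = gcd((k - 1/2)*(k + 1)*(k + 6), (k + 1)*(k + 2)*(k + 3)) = k + 1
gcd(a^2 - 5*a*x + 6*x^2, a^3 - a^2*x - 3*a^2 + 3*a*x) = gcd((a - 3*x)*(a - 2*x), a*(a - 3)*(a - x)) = 1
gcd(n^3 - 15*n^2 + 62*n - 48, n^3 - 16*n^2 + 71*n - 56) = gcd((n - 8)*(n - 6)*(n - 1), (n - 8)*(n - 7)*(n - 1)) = n^2 - 9*n + 8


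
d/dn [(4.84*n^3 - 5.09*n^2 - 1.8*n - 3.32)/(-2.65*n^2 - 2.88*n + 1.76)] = (-12.826*n^4 - 27.8784*n^3 + 35.4444*n^2 - 35.5128*n - 12.7296)/(7.0225*n^4 + 15.264*n^3 - 1.0336*n^2 - 10.1376*n + 3.0976)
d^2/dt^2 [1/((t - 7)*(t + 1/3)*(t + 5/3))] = 36*(243*t^4 - 1620*t^3 + 1404*t^2 + 8640*t + 6533)/(729*t^9 - 10935*t^8 + 25272*t^7 + 194400*t^6 - 254718*t^5 - 1960470*t^4 - 2881936*t^3 - 1702680*t^2 - 444675*t - 42875)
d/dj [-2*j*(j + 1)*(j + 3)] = -6*j^2 - 16*j - 6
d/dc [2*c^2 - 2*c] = 4*c - 2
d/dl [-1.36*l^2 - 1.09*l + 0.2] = -2.72*l - 1.09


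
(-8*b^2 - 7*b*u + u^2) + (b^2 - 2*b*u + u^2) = -7*b^2 - 9*b*u + 2*u^2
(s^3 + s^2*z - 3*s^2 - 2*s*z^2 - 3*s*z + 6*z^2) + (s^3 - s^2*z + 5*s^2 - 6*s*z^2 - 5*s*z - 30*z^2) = 2*s^3 + 2*s^2 - 8*s*z^2 - 8*s*z - 24*z^2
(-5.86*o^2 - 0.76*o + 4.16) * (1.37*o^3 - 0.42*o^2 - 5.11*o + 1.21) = -8.0282*o^5 + 1.42*o^4 + 35.963*o^3 - 4.9542*o^2 - 22.1772*o + 5.0336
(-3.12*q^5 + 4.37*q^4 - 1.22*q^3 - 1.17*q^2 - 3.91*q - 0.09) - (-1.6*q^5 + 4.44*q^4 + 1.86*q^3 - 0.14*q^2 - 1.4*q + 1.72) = -1.52*q^5 - 0.0700000000000003*q^4 - 3.08*q^3 - 1.03*q^2 - 2.51*q - 1.81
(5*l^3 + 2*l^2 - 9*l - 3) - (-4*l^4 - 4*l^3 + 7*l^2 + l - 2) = 4*l^4 + 9*l^3 - 5*l^2 - 10*l - 1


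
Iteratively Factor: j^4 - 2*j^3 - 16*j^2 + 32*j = (j)*(j^3 - 2*j^2 - 16*j + 32) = j*(j - 4)*(j^2 + 2*j - 8) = j*(j - 4)*(j + 4)*(j - 2)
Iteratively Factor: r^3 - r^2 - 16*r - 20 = (r + 2)*(r^2 - 3*r - 10) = (r + 2)^2*(r - 5)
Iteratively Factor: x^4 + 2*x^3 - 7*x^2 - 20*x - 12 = (x - 3)*(x^3 + 5*x^2 + 8*x + 4) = (x - 3)*(x + 1)*(x^2 + 4*x + 4) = (x - 3)*(x + 1)*(x + 2)*(x + 2)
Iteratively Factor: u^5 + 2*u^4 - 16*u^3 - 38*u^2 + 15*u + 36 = (u - 1)*(u^4 + 3*u^3 - 13*u^2 - 51*u - 36) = (u - 4)*(u - 1)*(u^3 + 7*u^2 + 15*u + 9) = (u - 4)*(u - 1)*(u + 3)*(u^2 + 4*u + 3) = (u - 4)*(u - 1)*(u + 1)*(u + 3)*(u + 3)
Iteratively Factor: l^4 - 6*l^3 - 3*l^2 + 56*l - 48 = (l + 3)*(l^3 - 9*l^2 + 24*l - 16) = (l - 4)*(l + 3)*(l^2 - 5*l + 4) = (l - 4)^2*(l + 3)*(l - 1)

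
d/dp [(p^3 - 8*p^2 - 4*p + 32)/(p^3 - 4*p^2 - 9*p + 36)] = 2*(2*p^4 - 5*p^3 + 34*p^2 - 160*p + 72)/(p^6 - 8*p^5 - 2*p^4 + 144*p^3 - 207*p^2 - 648*p + 1296)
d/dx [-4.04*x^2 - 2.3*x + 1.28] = -8.08*x - 2.3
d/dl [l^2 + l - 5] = 2*l + 1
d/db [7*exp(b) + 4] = 7*exp(b)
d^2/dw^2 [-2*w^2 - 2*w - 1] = -4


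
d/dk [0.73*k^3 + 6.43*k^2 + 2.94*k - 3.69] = 2.19*k^2 + 12.86*k + 2.94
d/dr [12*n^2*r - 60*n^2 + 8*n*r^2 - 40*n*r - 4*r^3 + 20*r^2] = 12*n^2 + 16*n*r - 40*n - 12*r^2 + 40*r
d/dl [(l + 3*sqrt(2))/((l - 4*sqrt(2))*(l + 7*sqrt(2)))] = (-l^2 - 6*sqrt(2)*l - 74)/(l^4 + 6*sqrt(2)*l^3 - 94*l^2 - 336*sqrt(2)*l + 3136)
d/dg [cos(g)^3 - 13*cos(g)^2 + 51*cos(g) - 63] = (-3*cos(g)^2 + 26*cos(g) - 51)*sin(g)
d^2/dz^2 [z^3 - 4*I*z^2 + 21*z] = 6*z - 8*I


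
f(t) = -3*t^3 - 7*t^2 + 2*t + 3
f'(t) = -9*t^2 - 14*t + 2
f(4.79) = -477.74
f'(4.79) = -271.56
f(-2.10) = -4.29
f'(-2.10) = -8.29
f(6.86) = -1281.18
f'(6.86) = -517.58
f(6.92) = -1312.49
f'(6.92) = -525.86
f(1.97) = -43.16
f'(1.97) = -60.51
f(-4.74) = 155.74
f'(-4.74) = -133.85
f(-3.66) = 48.99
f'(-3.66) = -67.32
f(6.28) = -1003.53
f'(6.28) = -440.87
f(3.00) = -135.00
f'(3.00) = -121.00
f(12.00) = -6165.00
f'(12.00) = -1462.00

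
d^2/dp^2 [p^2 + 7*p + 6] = 2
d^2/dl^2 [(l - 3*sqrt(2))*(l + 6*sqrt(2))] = 2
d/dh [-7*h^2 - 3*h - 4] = -14*h - 3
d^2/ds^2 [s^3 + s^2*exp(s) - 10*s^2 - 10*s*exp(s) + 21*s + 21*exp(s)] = s^2*exp(s) - 6*s*exp(s) + 6*s + 3*exp(s) - 20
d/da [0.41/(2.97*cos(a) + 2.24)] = 1.2177*sin(a)/(2.97*cos(a) + 2.24)^2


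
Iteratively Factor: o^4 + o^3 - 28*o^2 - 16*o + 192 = (o + 4)*(o^3 - 3*o^2 - 16*o + 48) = (o - 3)*(o + 4)*(o^2 - 16) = (o - 4)*(o - 3)*(o + 4)*(o + 4)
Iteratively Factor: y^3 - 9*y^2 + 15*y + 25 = (y - 5)*(y^2 - 4*y - 5) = (y - 5)*(y + 1)*(y - 5)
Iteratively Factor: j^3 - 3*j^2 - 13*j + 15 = (j - 5)*(j^2 + 2*j - 3) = (j - 5)*(j - 1)*(j + 3)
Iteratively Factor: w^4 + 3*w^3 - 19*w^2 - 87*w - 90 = (w - 5)*(w^3 + 8*w^2 + 21*w + 18) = (w - 5)*(w + 2)*(w^2 + 6*w + 9) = (w - 5)*(w + 2)*(w + 3)*(w + 3)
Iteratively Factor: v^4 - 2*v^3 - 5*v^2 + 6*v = (v - 3)*(v^3 + v^2 - 2*v) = (v - 3)*(v - 1)*(v^2 + 2*v) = (v - 3)*(v - 1)*(v + 2)*(v)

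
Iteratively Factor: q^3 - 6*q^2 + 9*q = (q - 3)*(q^2 - 3*q) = q*(q - 3)*(q - 3)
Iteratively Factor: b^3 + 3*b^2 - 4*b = (b)*(b^2 + 3*b - 4) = b*(b + 4)*(b - 1)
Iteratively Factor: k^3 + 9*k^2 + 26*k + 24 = (k + 4)*(k^2 + 5*k + 6) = (k + 2)*(k + 4)*(k + 3)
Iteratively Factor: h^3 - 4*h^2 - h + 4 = (h - 4)*(h^2 - 1) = (h - 4)*(h - 1)*(h + 1)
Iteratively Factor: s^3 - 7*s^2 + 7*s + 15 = (s - 5)*(s^2 - 2*s - 3) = (s - 5)*(s + 1)*(s - 3)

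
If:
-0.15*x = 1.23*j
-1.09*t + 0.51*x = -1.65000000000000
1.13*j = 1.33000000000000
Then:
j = 1.18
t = -3.00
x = -9.65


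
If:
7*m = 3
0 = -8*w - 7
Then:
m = 3/7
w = -7/8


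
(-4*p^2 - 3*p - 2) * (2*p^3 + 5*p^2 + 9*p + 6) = -8*p^5 - 26*p^4 - 55*p^3 - 61*p^2 - 36*p - 12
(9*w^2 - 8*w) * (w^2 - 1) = 9*w^4 - 8*w^3 - 9*w^2 + 8*w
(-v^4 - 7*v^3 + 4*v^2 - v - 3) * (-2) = 2*v^4 + 14*v^3 - 8*v^2 + 2*v + 6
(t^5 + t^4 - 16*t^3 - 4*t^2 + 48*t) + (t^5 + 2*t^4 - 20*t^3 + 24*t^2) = 2*t^5 + 3*t^4 - 36*t^3 + 20*t^2 + 48*t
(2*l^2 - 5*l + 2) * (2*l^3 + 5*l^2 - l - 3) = 4*l^5 - 23*l^3 + 9*l^2 + 13*l - 6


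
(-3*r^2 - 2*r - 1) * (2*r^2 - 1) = -6*r^4 - 4*r^3 + r^2 + 2*r + 1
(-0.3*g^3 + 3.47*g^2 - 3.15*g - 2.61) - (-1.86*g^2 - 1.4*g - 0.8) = -0.3*g^3 + 5.33*g^2 - 1.75*g - 1.81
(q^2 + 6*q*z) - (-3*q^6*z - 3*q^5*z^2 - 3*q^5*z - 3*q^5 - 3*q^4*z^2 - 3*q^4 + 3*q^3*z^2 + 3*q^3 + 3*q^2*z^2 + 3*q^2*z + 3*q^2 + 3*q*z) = 3*q^6*z + 3*q^5*z^2 + 3*q^5*z + 3*q^5 + 3*q^4*z^2 + 3*q^4 - 3*q^3*z^2 - 3*q^3 - 3*q^2*z^2 - 3*q^2*z - 2*q^2 + 3*q*z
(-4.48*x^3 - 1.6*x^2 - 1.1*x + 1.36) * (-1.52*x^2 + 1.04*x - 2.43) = 6.8096*x^5 - 2.2272*x^4 + 10.8944*x^3 + 0.6768*x^2 + 4.0874*x - 3.3048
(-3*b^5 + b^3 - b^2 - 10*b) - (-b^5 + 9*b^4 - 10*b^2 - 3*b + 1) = -2*b^5 - 9*b^4 + b^3 + 9*b^2 - 7*b - 1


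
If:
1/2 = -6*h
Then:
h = -1/12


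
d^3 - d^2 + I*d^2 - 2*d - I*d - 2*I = (d - 2)*(d + 1)*(d + I)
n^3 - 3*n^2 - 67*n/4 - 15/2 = (n - 6)*(n + 1/2)*(n + 5/2)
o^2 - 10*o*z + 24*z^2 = (o - 6*z)*(o - 4*z)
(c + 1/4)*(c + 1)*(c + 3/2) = c^3 + 11*c^2/4 + 17*c/8 + 3/8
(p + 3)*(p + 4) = p^2 + 7*p + 12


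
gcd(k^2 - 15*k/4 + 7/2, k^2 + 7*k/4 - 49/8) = k - 7/4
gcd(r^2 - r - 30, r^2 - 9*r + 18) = r - 6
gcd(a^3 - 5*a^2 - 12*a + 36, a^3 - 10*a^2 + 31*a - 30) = a - 2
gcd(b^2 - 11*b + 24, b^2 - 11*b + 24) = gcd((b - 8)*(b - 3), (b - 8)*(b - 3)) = b^2 - 11*b + 24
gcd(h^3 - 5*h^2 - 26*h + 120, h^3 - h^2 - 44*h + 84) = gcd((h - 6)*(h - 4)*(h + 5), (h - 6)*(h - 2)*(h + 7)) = h - 6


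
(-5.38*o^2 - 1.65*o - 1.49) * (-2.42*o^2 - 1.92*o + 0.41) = 13.0196*o^4 + 14.3226*o^3 + 4.568*o^2 + 2.1843*o - 0.6109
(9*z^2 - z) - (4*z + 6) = 9*z^2 - 5*z - 6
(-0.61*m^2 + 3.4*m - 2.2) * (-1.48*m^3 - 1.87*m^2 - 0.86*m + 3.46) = 0.9028*m^5 - 3.8913*m^4 - 2.5774*m^3 - 0.920599999999999*m^2 + 13.656*m - 7.612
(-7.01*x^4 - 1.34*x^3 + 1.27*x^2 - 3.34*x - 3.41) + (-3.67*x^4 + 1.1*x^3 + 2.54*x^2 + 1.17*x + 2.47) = -10.68*x^4 - 0.24*x^3 + 3.81*x^2 - 2.17*x - 0.94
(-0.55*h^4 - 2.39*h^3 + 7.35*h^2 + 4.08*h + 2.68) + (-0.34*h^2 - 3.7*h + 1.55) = -0.55*h^4 - 2.39*h^3 + 7.01*h^2 + 0.38*h + 4.23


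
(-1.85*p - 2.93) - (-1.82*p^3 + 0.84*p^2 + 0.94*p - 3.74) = 1.82*p^3 - 0.84*p^2 - 2.79*p + 0.81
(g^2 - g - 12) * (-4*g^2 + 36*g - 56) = -4*g^4 + 40*g^3 - 44*g^2 - 376*g + 672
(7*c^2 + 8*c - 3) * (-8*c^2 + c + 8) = -56*c^4 - 57*c^3 + 88*c^2 + 61*c - 24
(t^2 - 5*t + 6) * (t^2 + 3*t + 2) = t^4 - 2*t^3 - 7*t^2 + 8*t + 12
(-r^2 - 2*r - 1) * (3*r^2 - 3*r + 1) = -3*r^4 - 3*r^3 + 2*r^2 + r - 1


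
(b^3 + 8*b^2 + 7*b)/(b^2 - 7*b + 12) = b*(b^2 + 8*b + 7)/(b^2 - 7*b + 12)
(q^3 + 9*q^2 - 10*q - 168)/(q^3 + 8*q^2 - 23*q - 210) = (q - 4)/(q - 5)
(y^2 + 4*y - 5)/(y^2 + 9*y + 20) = (y - 1)/(y + 4)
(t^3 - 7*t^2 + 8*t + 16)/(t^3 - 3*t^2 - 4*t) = (t - 4)/t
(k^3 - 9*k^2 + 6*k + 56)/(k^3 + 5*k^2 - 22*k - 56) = (k - 7)/(k + 7)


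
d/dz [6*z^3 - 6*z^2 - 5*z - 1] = 18*z^2 - 12*z - 5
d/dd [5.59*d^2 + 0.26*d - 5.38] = 11.18*d + 0.26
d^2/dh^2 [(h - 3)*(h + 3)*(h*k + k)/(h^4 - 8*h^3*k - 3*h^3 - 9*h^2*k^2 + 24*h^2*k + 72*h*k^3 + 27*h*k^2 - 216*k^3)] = 2*k*(h^6 + 12*h^5 + 27*h^4*k^2 - 96*h^4*k + 18*h^4 - 576*h^3*k^3 + 292*h^3*k^2 - 192*h^3*k + 1728*h^2*k^4 - 1728*h^2*k^3 + 495*h^2*k^2 + 6912*h*k^4 + 5184*k^6 + 2592*k^5 + 1971*k^4)/(h^9 - 24*h^8*k + 165*h^7*k^2 + 136*h^6*k^3 - 4941*h^5*k^4 + 7992*h^4*k^5 + 45927*h^3*k^6 - 106920*h^2*k^7 - 139968*h*k^8 + 373248*k^9)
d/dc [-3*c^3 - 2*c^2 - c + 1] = -9*c^2 - 4*c - 1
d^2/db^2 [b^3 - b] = 6*b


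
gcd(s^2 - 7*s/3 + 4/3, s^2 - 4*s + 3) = s - 1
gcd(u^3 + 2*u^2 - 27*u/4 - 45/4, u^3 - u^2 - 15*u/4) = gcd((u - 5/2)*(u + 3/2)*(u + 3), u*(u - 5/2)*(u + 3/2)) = u^2 - u - 15/4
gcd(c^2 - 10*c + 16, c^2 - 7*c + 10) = c - 2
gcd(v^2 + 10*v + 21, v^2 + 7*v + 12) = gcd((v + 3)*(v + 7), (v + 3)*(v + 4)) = v + 3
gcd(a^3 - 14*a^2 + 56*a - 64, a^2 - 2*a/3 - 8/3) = a - 2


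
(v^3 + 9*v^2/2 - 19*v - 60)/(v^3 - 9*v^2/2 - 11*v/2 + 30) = (v + 6)/(v - 3)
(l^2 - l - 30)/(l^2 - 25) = (l - 6)/(l - 5)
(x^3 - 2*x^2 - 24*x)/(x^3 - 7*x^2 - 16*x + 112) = x*(x - 6)/(x^2 - 11*x + 28)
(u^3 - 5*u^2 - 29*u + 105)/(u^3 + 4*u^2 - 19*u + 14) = (u^3 - 5*u^2 - 29*u + 105)/(u^3 + 4*u^2 - 19*u + 14)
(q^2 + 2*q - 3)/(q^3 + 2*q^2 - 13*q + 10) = (q + 3)/(q^2 + 3*q - 10)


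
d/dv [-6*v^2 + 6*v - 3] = 6 - 12*v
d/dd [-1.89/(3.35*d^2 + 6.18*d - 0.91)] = (12.663*d + 11.6802)/(3.35*d^2 + 6.18*d - 0.91)^2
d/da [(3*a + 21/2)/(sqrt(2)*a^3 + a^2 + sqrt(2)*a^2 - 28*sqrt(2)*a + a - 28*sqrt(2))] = 3*(2*sqrt(2)*a^3 + 2*a^2 + 2*sqrt(2)*a^2 - 56*sqrt(2)*a + 2*a - (2*a + 7)*(3*sqrt(2)*a^2 + 2*a + 2*sqrt(2)*a - 28*sqrt(2) + 1) - 56*sqrt(2))/(2*(sqrt(2)*a^3 + a^2 + sqrt(2)*a^2 - 28*sqrt(2)*a + a - 28*sqrt(2))^2)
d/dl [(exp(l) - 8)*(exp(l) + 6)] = 2*(exp(l) - 1)*exp(l)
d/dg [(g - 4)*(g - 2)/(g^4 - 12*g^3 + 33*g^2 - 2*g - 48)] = 2*(-g^3 + 11*g^2 - 40*g + 38)/(g^6 - 20*g^5 + 126*g^4 - 212*g^3 - 311*g^2 + 624*g + 576)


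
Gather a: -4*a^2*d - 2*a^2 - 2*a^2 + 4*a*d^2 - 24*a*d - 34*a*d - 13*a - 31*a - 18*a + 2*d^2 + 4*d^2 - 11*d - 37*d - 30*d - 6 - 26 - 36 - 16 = a^2*(-4*d - 4) + a*(4*d^2 - 58*d - 62) + 6*d^2 - 78*d - 84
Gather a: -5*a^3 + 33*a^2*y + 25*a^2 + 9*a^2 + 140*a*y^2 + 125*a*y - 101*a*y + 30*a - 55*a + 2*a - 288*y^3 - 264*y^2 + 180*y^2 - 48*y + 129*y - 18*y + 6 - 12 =-5*a^3 + a^2*(33*y + 34) + a*(140*y^2 + 24*y - 23) - 288*y^3 - 84*y^2 + 63*y - 6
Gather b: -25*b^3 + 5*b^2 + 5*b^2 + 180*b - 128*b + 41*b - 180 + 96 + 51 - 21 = -25*b^3 + 10*b^2 + 93*b - 54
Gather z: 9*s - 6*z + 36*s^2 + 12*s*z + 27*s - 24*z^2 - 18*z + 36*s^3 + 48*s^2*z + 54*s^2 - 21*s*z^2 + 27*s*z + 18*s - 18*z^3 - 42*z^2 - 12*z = 36*s^3 + 90*s^2 + 54*s - 18*z^3 + z^2*(-21*s - 66) + z*(48*s^2 + 39*s - 36)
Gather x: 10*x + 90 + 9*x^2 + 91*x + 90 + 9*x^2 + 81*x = 18*x^2 + 182*x + 180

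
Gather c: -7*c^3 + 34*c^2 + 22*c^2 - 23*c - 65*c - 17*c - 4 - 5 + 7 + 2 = -7*c^3 + 56*c^2 - 105*c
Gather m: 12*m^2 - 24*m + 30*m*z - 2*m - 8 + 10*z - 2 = 12*m^2 + m*(30*z - 26) + 10*z - 10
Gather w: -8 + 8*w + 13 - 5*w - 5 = 3*w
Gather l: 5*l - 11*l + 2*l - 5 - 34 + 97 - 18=40 - 4*l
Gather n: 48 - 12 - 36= 0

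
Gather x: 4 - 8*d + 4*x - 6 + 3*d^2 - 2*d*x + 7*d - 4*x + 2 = 3*d^2 - 2*d*x - d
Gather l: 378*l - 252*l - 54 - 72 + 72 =126*l - 54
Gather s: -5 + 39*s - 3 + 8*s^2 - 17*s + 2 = 8*s^2 + 22*s - 6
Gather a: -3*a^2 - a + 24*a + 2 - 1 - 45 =-3*a^2 + 23*a - 44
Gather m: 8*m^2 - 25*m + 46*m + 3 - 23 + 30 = 8*m^2 + 21*m + 10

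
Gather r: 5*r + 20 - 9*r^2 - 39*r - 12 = -9*r^2 - 34*r + 8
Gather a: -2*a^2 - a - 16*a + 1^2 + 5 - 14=-2*a^2 - 17*a - 8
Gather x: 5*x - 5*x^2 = -5*x^2 + 5*x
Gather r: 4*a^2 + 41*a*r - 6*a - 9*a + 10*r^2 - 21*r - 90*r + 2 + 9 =4*a^2 - 15*a + 10*r^2 + r*(41*a - 111) + 11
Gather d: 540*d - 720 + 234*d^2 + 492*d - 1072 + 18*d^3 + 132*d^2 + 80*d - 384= 18*d^3 + 366*d^2 + 1112*d - 2176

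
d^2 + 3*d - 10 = (d - 2)*(d + 5)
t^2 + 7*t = t*(t + 7)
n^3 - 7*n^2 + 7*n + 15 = (n - 5)*(n - 3)*(n + 1)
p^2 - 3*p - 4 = (p - 4)*(p + 1)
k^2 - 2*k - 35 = (k - 7)*(k + 5)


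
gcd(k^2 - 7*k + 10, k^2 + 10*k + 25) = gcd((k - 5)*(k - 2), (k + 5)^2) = 1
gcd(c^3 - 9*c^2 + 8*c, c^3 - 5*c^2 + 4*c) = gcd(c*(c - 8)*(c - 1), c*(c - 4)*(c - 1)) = c^2 - c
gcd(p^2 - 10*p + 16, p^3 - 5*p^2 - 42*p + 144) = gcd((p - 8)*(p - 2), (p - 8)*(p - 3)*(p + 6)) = p - 8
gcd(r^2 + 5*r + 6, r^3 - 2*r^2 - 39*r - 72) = r + 3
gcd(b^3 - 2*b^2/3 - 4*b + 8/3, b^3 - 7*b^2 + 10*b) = b - 2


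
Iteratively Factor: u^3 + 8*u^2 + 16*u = (u + 4)*(u^2 + 4*u) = u*(u + 4)*(u + 4)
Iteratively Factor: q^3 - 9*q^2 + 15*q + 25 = (q - 5)*(q^2 - 4*q - 5) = (q - 5)^2*(q + 1)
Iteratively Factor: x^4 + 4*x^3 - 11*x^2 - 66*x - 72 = (x + 3)*(x^3 + x^2 - 14*x - 24) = (x - 4)*(x + 3)*(x^2 + 5*x + 6) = (x - 4)*(x + 3)^2*(x + 2)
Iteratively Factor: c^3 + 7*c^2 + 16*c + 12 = (c + 2)*(c^2 + 5*c + 6) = (c + 2)^2*(c + 3)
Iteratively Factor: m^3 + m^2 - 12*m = (m + 4)*(m^2 - 3*m) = m*(m + 4)*(m - 3)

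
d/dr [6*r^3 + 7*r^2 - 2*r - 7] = 18*r^2 + 14*r - 2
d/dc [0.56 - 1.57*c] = -1.57000000000000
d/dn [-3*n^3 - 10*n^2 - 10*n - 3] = -9*n^2 - 20*n - 10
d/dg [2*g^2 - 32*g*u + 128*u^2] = 4*g - 32*u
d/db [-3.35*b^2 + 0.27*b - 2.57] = 0.27 - 6.7*b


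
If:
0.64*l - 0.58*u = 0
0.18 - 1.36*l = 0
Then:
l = 0.13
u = 0.15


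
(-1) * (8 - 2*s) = 2*s - 8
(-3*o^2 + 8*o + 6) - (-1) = -3*o^2 + 8*o + 7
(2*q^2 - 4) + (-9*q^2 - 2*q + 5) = -7*q^2 - 2*q + 1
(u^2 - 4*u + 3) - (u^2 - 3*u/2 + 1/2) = 5/2 - 5*u/2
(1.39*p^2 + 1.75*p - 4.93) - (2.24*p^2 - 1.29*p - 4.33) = -0.85*p^2 + 3.04*p - 0.6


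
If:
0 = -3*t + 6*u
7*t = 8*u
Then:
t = 0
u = 0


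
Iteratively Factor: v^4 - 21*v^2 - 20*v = (v - 5)*(v^3 + 5*v^2 + 4*v) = (v - 5)*(v + 4)*(v^2 + v) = v*(v - 5)*(v + 4)*(v + 1)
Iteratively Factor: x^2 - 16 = (x + 4)*(x - 4)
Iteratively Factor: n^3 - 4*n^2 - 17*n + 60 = (n + 4)*(n^2 - 8*n + 15) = (n - 3)*(n + 4)*(n - 5)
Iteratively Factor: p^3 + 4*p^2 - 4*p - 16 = (p - 2)*(p^2 + 6*p + 8) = (p - 2)*(p + 4)*(p + 2)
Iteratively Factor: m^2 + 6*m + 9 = (m + 3)*(m + 3)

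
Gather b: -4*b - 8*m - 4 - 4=-4*b - 8*m - 8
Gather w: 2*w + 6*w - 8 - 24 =8*w - 32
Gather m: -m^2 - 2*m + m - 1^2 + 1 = -m^2 - m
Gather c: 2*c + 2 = 2*c + 2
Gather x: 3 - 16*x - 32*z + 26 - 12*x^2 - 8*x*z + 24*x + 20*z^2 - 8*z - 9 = -12*x^2 + x*(8 - 8*z) + 20*z^2 - 40*z + 20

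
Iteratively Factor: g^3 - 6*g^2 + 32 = (g + 2)*(g^2 - 8*g + 16) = (g - 4)*(g + 2)*(g - 4)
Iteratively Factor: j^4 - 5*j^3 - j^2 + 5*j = (j - 1)*(j^3 - 4*j^2 - 5*j) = (j - 5)*(j - 1)*(j^2 + j) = j*(j - 5)*(j - 1)*(j + 1)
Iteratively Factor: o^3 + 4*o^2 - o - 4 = (o - 1)*(o^2 + 5*o + 4) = (o - 1)*(o + 1)*(o + 4)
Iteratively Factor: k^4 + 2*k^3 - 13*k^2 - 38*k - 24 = (k - 4)*(k^3 + 6*k^2 + 11*k + 6) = (k - 4)*(k + 2)*(k^2 + 4*k + 3) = (k - 4)*(k + 1)*(k + 2)*(k + 3)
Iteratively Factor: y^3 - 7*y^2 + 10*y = (y)*(y^2 - 7*y + 10) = y*(y - 5)*(y - 2)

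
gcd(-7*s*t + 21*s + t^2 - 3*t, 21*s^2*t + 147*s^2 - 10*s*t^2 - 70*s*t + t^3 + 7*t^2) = 7*s - t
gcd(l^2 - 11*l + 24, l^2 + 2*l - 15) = l - 3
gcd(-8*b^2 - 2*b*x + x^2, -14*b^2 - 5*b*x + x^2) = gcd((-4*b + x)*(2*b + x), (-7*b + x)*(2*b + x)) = 2*b + x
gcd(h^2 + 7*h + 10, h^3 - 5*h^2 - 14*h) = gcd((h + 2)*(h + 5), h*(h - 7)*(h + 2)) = h + 2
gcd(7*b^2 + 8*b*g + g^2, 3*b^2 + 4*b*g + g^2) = b + g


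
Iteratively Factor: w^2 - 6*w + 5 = (w - 5)*(w - 1)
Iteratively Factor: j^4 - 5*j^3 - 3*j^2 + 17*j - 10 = (j - 1)*(j^3 - 4*j^2 - 7*j + 10) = (j - 5)*(j - 1)*(j^2 + j - 2) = (j - 5)*(j - 1)*(j + 2)*(j - 1)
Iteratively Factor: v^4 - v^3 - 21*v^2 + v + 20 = (v - 1)*(v^3 - 21*v - 20) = (v - 1)*(v + 1)*(v^2 - v - 20) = (v - 1)*(v + 1)*(v + 4)*(v - 5)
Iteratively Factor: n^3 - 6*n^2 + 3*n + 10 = (n + 1)*(n^2 - 7*n + 10) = (n - 5)*(n + 1)*(n - 2)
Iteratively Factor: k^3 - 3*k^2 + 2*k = (k - 2)*(k^2 - k) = k*(k - 2)*(k - 1)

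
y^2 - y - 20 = (y - 5)*(y + 4)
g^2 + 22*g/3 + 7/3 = (g + 1/3)*(g + 7)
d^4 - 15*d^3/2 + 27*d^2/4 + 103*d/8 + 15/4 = (d - 6)*(d - 5/2)*(d + 1/2)^2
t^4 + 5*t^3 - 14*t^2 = t^2*(t - 2)*(t + 7)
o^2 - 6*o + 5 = (o - 5)*(o - 1)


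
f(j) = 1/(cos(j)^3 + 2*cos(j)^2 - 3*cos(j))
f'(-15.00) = 0.31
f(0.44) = -2.97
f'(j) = (3*sin(j)*cos(j)^2 + 4*sin(j)*cos(j) - 3*sin(j))/(cos(j)^3 + 2*cos(j)^2 - 3*cos(j))^2 = (-3*sin(j)^3/cos(j)^2 + 4*tan(j))/((cos(j) - 1)^2*(cos(j) + 3)^2)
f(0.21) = -11.70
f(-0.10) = -50.36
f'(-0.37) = -19.60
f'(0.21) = 107.91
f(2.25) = 0.41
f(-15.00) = 0.33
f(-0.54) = -2.12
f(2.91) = 0.26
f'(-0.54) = -6.12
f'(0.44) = 11.57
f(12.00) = -1.97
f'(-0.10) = -999.97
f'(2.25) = -0.57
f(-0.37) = -4.03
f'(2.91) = -0.06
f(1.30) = -1.56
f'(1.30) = -4.03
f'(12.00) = -5.25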